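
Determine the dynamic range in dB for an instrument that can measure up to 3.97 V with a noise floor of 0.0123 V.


Dynamic range = 20 * log10(Vmax / Vnoise).
DR = 20 * log10(3.97 / 0.0123)
DR = 20 * log10(322.76)
DR = 50.18 dB

50.18 dB


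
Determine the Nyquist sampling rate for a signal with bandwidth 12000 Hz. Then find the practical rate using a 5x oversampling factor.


By Nyquist theorem, fs_min = 2 * fmax.
fs_min = 2 * 12000 = 24000 Hz
Practical rate = 5 * fs_min = 5 * 24000 = 120000 Hz

fs_min = 24000 Hz, fs_practical = 120000 Hz


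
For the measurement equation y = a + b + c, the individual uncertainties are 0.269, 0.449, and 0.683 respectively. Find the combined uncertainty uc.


For a sum of independent quantities, uc = sqrt(u1^2 + u2^2 + u3^2).
uc = sqrt(0.269^2 + 0.449^2 + 0.683^2)
uc = sqrt(0.072361 + 0.201601 + 0.466489)
uc = 0.8605

0.8605


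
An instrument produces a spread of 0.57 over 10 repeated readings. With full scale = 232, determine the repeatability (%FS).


Repeatability = (spread / full scale) * 100%.
R = (0.57 / 232) * 100
R = 0.246 %FS

0.246 %FS


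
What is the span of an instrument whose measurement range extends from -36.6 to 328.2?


Span = upper range - lower range.
Span = 328.2 - (-36.6)
Span = 364.8

364.8


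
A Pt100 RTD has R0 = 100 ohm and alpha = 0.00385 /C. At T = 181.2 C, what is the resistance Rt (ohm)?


The RTD equation: Rt = R0 * (1 + alpha * T).
Rt = 100 * (1 + 0.00385 * 181.2)
Rt = 100 * (1 + 0.69762)
Rt = 100 * 1.69762
Rt = 169.762 ohm

169.762 ohm


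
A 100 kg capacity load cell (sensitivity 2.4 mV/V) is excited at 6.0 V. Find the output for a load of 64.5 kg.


Vout = rated_output * Vex * (load / capacity).
Vout = 2.4 * 6.0 * (64.5 / 100)
Vout = 2.4 * 6.0 * 0.645
Vout = 9.288 mV

9.288 mV


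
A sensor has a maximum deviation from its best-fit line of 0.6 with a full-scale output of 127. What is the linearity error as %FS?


Linearity error = (max deviation / full scale) * 100%.
Linearity = (0.6 / 127) * 100
Linearity = 0.472 %FS

0.472 %FS


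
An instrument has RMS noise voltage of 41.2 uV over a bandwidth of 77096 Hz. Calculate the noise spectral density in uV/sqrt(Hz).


Noise spectral density = Vrms / sqrt(BW).
NSD = 41.2 / sqrt(77096)
NSD = 41.2 / 277.6617
NSD = 0.1484 uV/sqrt(Hz)

0.1484 uV/sqrt(Hz)


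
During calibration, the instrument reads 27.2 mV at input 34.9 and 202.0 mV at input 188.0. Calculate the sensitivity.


Sensitivity = (y2 - y1) / (x2 - x1).
S = (202.0 - 27.2) / (188.0 - 34.9)
S = 174.8 / 153.1
S = 1.1417 mV/unit

1.1417 mV/unit


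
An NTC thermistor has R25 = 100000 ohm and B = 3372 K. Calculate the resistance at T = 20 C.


NTC thermistor equation: Rt = R25 * exp(B * (1/T - 1/T25)).
T in Kelvin: 293.15 K, T25 = 298.15 K
1/T - 1/T25 = 1/293.15 - 1/298.15 = 5.721e-05
B * (1/T - 1/T25) = 3372 * 5.721e-05 = 0.1929
Rt = 100000 * exp(0.1929) = 121276.2 ohm

121276.2 ohm


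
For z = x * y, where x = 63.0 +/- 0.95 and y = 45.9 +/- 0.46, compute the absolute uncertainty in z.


For a product z = x*y, the relative uncertainty is:
uz/z = sqrt((ux/x)^2 + (uy/y)^2)
Relative uncertainties: ux/x = 0.95/63.0 = 0.015079
uy/y = 0.46/45.9 = 0.010022
z = 63.0 * 45.9 = 2891.7
uz = 2891.7 * sqrt(0.015079^2 + 0.010022^2) = 52.357

52.357


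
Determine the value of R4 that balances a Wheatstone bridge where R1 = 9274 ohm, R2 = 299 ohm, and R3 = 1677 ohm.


At balance: R1*R4 = R2*R3, so R4 = R2*R3/R1.
R4 = 299 * 1677 / 9274
R4 = 501423 / 9274
R4 = 54.07 ohm

54.07 ohm


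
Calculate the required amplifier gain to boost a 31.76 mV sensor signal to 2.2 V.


Gain = Vout / Vin (converting to same units).
G = 2.2 V / 31.76 mV
G = 2200.0 mV / 31.76 mV
G = 69.27

69.27


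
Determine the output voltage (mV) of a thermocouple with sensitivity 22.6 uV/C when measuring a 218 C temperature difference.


The thermocouple output V = sensitivity * dT.
V = 22.6 uV/C * 218 C
V = 4926.8 uV
V = 4.927 mV

4.927 mV


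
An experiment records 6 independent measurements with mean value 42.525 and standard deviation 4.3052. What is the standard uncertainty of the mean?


The standard uncertainty for Type A evaluation is u = s / sqrt(n).
u = 4.3052 / sqrt(6)
u = 4.3052 / 2.4495
u = 1.7576

1.7576


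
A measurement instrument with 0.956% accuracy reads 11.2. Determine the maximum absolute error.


Absolute error = (accuracy% / 100) * reading.
Error = (0.956 / 100) * 11.2
Error = 0.00956 * 11.2
Error = 0.1071

0.1071


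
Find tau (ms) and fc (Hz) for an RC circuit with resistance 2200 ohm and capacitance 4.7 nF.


Time constant: tau = R * C.
tau = 2200 * 4.70e-09 = 1.034e-05 s
tau = 0.0103 ms
Cutoff frequency: fc = 1 / (2*pi*R*C).
fc = 1 / (2*pi*1.034e-05) = 15392.16 Hz

tau = 0.0103 ms, fc = 15392.16 Hz


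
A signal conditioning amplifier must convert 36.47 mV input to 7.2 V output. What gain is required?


Gain = Vout / Vin (converting to same units).
G = 7.2 V / 36.47 mV
G = 7200.0 mV / 36.47 mV
G = 197.42

197.42


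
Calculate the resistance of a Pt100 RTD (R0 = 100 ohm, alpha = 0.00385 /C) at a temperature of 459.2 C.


The RTD equation: Rt = R0 * (1 + alpha * T).
Rt = 100 * (1 + 0.00385 * 459.2)
Rt = 100 * (1 + 1.76792)
Rt = 100 * 2.76792
Rt = 276.792 ohm

276.792 ohm


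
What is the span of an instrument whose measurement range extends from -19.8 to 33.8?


Span = upper range - lower range.
Span = 33.8 - (-19.8)
Span = 53.6

53.6


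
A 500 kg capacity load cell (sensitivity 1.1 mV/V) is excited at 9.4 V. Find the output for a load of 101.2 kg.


Vout = rated_output * Vex * (load / capacity).
Vout = 1.1 * 9.4 * (101.2 / 500)
Vout = 1.1 * 9.4 * 0.2024
Vout = 2.093 mV

2.093 mV


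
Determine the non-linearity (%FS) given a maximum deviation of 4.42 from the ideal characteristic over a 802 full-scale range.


Linearity error = (max deviation / full scale) * 100%.
Linearity = (4.42 / 802) * 100
Linearity = 0.551 %FS

0.551 %FS


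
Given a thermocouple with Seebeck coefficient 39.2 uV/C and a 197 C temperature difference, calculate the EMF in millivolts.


The thermocouple output V = sensitivity * dT.
V = 39.2 uV/C * 197 C
V = 7722.4 uV
V = 7.722 mV

7.722 mV


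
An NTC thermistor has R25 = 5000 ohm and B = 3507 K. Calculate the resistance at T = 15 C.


NTC thermistor equation: Rt = R25 * exp(B * (1/T - 1/T25)).
T in Kelvin: 288.15 K, T25 = 298.15 K
1/T - 1/T25 = 1/288.15 - 1/298.15 = 0.0001164
B * (1/T - 1/T25) = 3507 * 0.0001164 = 0.4082
Rt = 5000 * exp(0.4082) = 7520.6 ohm

7520.6 ohm


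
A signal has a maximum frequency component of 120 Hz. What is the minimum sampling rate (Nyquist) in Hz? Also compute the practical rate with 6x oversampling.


By Nyquist theorem, fs_min = 2 * fmax.
fs_min = 2 * 120 = 240 Hz
Practical rate = 6 * fs_min = 6 * 240 = 1440 Hz

fs_min = 240 Hz, fs_practical = 1440 Hz


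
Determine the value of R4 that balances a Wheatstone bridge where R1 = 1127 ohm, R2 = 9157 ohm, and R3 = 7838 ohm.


At balance: R1*R4 = R2*R3, so R4 = R2*R3/R1.
R4 = 9157 * 7838 / 1127
R4 = 71772566 / 1127
R4 = 63684.62 ohm

63684.62 ohm


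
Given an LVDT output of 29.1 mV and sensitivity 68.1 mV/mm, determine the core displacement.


Displacement = Vout / sensitivity.
d = 29.1 / 68.1
d = 0.427 mm

0.427 mm


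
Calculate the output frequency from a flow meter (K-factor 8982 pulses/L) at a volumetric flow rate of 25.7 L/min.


Frequency = K * Q / 60 (converting L/min to L/s).
f = 8982 * 25.7 / 60
f = 230837.4 / 60
f = 3847.29 Hz

3847.29 Hz


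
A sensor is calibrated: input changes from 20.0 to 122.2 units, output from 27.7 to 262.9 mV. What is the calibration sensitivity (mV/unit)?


Sensitivity = (y2 - y1) / (x2 - x1).
S = (262.9 - 27.7) / (122.2 - 20.0)
S = 235.2 / 102.2
S = 2.3014 mV/unit

2.3014 mV/unit


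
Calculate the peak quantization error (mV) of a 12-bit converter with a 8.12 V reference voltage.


The maximum quantization error is +/- LSB/2.
LSB = Vref / 2^n = 8.12 / 4096 = 0.00198242 V
Max error = LSB / 2 = 0.00198242 / 2 = 0.00099121 V
Max error = 0.9912 mV

0.9912 mV


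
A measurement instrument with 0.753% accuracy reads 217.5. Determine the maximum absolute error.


Absolute error = (accuracy% / 100) * reading.
Error = (0.753 / 100) * 217.5
Error = 0.00753 * 217.5
Error = 1.6378

1.6378


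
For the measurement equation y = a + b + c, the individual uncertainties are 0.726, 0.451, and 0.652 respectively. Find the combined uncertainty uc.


For a sum of independent quantities, uc = sqrt(u1^2 + u2^2 + u3^2).
uc = sqrt(0.726^2 + 0.451^2 + 0.652^2)
uc = sqrt(0.527076 + 0.203401 + 0.425104)
uc = 1.075

1.075


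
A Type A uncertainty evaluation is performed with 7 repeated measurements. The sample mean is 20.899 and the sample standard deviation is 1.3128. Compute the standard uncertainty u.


The standard uncertainty for Type A evaluation is u = s / sqrt(n).
u = 1.3128 / sqrt(7)
u = 1.3128 / 2.6458
u = 0.4962

0.4962


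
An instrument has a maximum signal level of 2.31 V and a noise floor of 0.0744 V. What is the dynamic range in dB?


Dynamic range = 20 * log10(Vmax / Vnoise).
DR = 20 * log10(2.31 / 0.0744)
DR = 20 * log10(31.05)
DR = 29.84 dB

29.84 dB


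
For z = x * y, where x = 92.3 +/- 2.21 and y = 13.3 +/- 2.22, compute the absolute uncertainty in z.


For a product z = x*y, the relative uncertainty is:
uz/z = sqrt((ux/x)^2 + (uy/y)^2)
Relative uncertainties: ux/x = 2.21/92.3 = 0.023944
uy/y = 2.22/13.3 = 0.166917
z = 92.3 * 13.3 = 1227.6
uz = 1227.6 * sqrt(0.023944^2 + 0.166917^2) = 207.003

207.003


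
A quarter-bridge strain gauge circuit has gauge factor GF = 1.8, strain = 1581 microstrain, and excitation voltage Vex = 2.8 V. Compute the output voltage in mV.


Quarter bridge output: Vout = (GF * epsilon * Vex) / 4.
Vout = (1.8 * 1581e-6 * 2.8) / 4
Vout = 0.00796824 / 4 V
Vout = 0.00199206 V = 1.9921 mV

1.9921 mV


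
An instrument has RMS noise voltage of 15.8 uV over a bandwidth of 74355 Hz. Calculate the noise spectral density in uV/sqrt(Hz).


Noise spectral density = Vrms / sqrt(BW).
NSD = 15.8 / sqrt(74355)
NSD = 15.8 / 272.6811
NSD = 0.0579 uV/sqrt(Hz)

0.0579 uV/sqrt(Hz)


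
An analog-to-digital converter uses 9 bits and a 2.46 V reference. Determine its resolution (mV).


The resolution (LSB) of an ADC is Vref / 2^n.
LSB = 2.46 / 2^9
LSB = 2.46 / 512
LSB = 0.00480469 V = 4.8046875 mV

4.8046875 mV


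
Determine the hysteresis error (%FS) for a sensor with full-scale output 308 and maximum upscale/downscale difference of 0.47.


Hysteresis = (max difference / full scale) * 100%.
H = (0.47 / 308) * 100
H = 0.153 %FS

0.153 %FS


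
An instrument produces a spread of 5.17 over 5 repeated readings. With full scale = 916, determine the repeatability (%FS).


Repeatability = (spread / full scale) * 100%.
R = (5.17 / 916) * 100
R = 0.564 %FS

0.564 %FS


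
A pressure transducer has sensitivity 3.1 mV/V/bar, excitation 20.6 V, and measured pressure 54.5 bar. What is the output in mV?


Output = sensitivity * Vex * P.
Vout = 3.1 * 20.6 * 54.5
Vout = 63.86 * 54.5
Vout = 3480.37 mV

3480.37 mV


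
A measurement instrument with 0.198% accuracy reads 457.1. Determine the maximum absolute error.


Absolute error = (accuracy% / 100) * reading.
Error = (0.198 / 100) * 457.1
Error = 0.00198 * 457.1
Error = 0.9051

0.9051


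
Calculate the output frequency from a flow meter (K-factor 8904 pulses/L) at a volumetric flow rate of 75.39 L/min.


Frequency = K * Q / 60 (converting L/min to L/s).
f = 8904 * 75.39 / 60
f = 671272.56 / 60
f = 11187.88 Hz

11187.88 Hz


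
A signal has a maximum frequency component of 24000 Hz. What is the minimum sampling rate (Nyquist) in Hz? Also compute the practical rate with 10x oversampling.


By Nyquist theorem, fs_min = 2 * fmax.
fs_min = 2 * 24000 = 48000 Hz
Practical rate = 10 * fs_min = 10 * 48000 = 480000 Hz

fs_min = 48000 Hz, fs_practical = 480000 Hz


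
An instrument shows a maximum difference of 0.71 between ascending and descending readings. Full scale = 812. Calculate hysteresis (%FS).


Hysteresis = (max difference / full scale) * 100%.
H = (0.71 / 812) * 100
H = 0.087 %FS

0.087 %FS


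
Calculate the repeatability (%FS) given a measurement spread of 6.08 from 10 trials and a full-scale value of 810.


Repeatability = (spread / full scale) * 100%.
R = (6.08 / 810) * 100
R = 0.751 %FS

0.751 %FS


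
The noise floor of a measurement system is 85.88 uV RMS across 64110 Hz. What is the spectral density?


Noise spectral density = Vrms / sqrt(BW).
NSD = 85.88 / sqrt(64110)
NSD = 85.88 / 253.1995
NSD = 0.3392 uV/sqrt(Hz)

0.3392 uV/sqrt(Hz)


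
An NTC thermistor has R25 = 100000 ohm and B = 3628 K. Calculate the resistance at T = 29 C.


NTC thermistor equation: Rt = R25 * exp(B * (1/T - 1/T25)).
T in Kelvin: 302.15 K, T25 = 298.15 K
1/T - 1/T25 = 1/302.15 - 1/298.15 = -4.44e-05
B * (1/T - 1/T25) = 3628 * -4.44e-05 = -0.1611
Rt = 100000 * exp(-0.1611) = 85121.5 ohm

85121.5 ohm


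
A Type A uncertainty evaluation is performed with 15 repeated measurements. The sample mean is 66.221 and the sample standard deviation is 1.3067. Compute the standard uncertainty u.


The standard uncertainty for Type A evaluation is u = s / sqrt(n).
u = 1.3067 / sqrt(15)
u = 1.3067 / 3.873
u = 0.3374

0.3374


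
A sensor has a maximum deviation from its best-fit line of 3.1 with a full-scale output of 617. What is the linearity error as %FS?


Linearity error = (max deviation / full scale) * 100%.
Linearity = (3.1 / 617) * 100
Linearity = 0.502 %FS

0.502 %FS


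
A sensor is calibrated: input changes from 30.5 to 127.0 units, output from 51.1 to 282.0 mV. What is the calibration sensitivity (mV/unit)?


Sensitivity = (y2 - y1) / (x2 - x1).
S = (282.0 - 51.1) / (127.0 - 30.5)
S = 230.9 / 96.5
S = 2.3927 mV/unit

2.3927 mV/unit


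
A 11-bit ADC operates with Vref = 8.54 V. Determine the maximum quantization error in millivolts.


The maximum quantization error is +/- LSB/2.
LSB = Vref / 2^n = 8.54 / 2048 = 0.00416992 V
Max error = LSB / 2 = 0.00416992 / 2 = 0.00208496 V
Max error = 2.085 mV

2.085 mV


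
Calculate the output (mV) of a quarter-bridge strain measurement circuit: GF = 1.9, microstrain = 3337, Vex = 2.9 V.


Quarter bridge output: Vout = (GF * epsilon * Vex) / 4.
Vout = (1.9 * 3337e-6 * 2.9) / 4
Vout = 0.01838687 / 4 V
Vout = 0.00459672 V = 4.5967 mV

4.5967 mV


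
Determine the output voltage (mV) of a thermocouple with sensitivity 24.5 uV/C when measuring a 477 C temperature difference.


The thermocouple output V = sensitivity * dT.
V = 24.5 uV/C * 477 C
V = 11686.5 uV
V = 11.687 mV

11.687 mV


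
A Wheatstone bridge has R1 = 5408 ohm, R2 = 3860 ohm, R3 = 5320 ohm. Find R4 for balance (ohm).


At balance: R1*R4 = R2*R3, so R4 = R2*R3/R1.
R4 = 3860 * 5320 / 5408
R4 = 20535200 / 5408
R4 = 3797.19 ohm

3797.19 ohm


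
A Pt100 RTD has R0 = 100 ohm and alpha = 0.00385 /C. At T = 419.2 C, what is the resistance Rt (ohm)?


The RTD equation: Rt = R0 * (1 + alpha * T).
Rt = 100 * (1 + 0.00385 * 419.2)
Rt = 100 * (1 + 1.61392)
Rt = 100 * 2.61392
Rt = 261.392 ohm

261.392 ohm


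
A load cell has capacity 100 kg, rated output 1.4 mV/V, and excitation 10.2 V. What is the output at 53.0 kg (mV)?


Vout = rated_output * Vex * (load / capacity).
Vout = 1.4 * 10.2 * (53.0 / 100)
Vout = 1.4 * 10.2 * 0.53
Vout = 7.568 mV

7.568 mV


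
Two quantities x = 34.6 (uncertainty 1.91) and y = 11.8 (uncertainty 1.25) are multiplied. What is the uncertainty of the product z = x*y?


For a product z = x*y, the relative uncertainty is:
uz/z = sqrt((ux/x)^2 + (uy/y)^2)
Relative uncertainties: ux/x = 1.91/34.6 = 0.055202
uy/y = 1.25/11.8 = 0.105932
z = 34.6 * 11.8 = 408.3
uz = 408.3 * sqrt(0.055202^2 + 0.105932^2) = 48.77

48.77


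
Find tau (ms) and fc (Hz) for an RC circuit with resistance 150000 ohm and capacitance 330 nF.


Time constant: tau = R * C.
tau = 150000 * 3.30e-07 = 0.0495 s
tau = 49.5 ms
Cutoff frequency: fc = 1 / (2*pi*R*C).
fc = 1 / (2*pi*0.0495) = 3.22 Hz

tau = 49.5 ms, fc = 3.22 Hz


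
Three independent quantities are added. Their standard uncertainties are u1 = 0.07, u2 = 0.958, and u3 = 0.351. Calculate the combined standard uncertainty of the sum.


For a sum of independent quantities, uc = sqrt(u1^2 + u2^2 + u3^2).
uc = sqrt(0.07^2 + 0.958^2 + 0.351^2)
uc = sqrt(0.0049 + 0.917764 + 0.123201)
uc = 1.0227

1.0227


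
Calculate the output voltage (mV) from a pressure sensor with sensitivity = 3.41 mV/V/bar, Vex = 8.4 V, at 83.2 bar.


Output = sensitivity * Vex * P.
Vout = 3.41 * 8.4 * 83.2
Vout = 28.644 * 83.2
Vout = 2383.18 mV

2383.18 mV


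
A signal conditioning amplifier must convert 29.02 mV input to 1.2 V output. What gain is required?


Gain = Vout / Vin (converting to same units).
G = 1.2 V / 29.02 mV
G = 1200.0 mV / 29.02 mV
G = 41.35

41.35


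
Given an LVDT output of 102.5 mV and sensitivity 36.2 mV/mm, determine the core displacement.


Displacement = Vout / sensitivity.
d = 102.5 / 36.2
d = 2.831 mm

2.831 mm


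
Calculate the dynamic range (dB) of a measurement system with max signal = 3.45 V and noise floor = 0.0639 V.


Dynamic range = 20 * log10(Vmax / Vnoise).
DR = 20 * log10(3.45 / 0.0639)
DR = 20 * log10(53.99)
DR = 34.65 dB

34.65 dB


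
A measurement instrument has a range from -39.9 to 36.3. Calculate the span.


Span = upper range - lower range.
Span = 36.3 - (-39.9)
Span = 76.2

76.2


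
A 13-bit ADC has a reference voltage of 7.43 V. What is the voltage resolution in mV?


The resolution (LSB) of an ADC is Vref / 2^n.
LSB = 7.43 / 2^13
LSB = 7.43 / 8192
LSB = 0.00090698 V = 0.90698242 mV

0.90698242 mV


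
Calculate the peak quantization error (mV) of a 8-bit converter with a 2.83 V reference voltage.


The maximum quantization error is +/- LSB/2.
LSB = Vref / 2^n = 2.83 / 256 = 0.01105469 V
Max error = LSB / 2 = 0.01105469 / 2 = 0.00552734 V
Max error = 5.5273 mV

5.5273 mV


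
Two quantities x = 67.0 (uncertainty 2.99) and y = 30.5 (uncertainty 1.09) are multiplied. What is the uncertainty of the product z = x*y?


For a product z = x*y, the relative uncertainty is:
uz/z = sqrt((ux/x)^2 + (uy/y)^2)
Relative uncertainties: ux/x = 2.99/67.0 = 0.044627
uy/y = 1.09/30.5 = 0.035738
z = 67.0 * 30.5 = 2043.5
uz = 2043.5 * sqrt(0.044627^2 + 0.035738^2) = 116.833

116.833


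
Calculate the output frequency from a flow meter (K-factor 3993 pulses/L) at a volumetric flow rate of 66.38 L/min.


Frequency = K * Q / 60 (converting L/min to L/s).
f = 3993 * 66.38 / 60
f = 265055.34 / 60
f = 4417.59 Hz

4417.59 Hz


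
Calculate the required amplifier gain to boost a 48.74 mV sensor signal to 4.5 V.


Gain = Vout / Vin (converting to same units).
G = 4.5 V / 48.74 mV
G = 4500.0 mV / 48.74 mV
G = 92.33

92.33


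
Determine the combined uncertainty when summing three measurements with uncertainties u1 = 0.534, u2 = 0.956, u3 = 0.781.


For a sum of independent quantities, uc = sqrt(u1^2 + u2^2 + u3^2).
uc = sqrt(0.534^2 + 0.956^2 + 0.781^2)
uc = sqrt(0.285156 + 0.913936 + 0.609961)
uc = 1.345

1.345


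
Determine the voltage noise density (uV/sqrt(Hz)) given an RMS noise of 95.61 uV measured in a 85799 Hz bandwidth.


Noise spectral density = Vrms / sqrt(BW).
NSD = 95.61 / sqrt(85799)
NSD = 95.61 / 292.9147
NSD = 0.3264 uV/sqrt(Hz)

0.3264 uV/sqrt(Hz)


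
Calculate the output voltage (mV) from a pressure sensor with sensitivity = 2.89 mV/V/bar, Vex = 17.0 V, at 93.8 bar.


Output = sensitivity * Vex * P.
Vout = 2.89 * 17.0 * 93.8
Vout = 49.13 * 93.8
Vout = 4608.39 mV

4608.39 mV


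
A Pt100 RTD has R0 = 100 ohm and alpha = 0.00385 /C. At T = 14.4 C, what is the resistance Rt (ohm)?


The RTD equation: Rt = R0 * (1 + alpha * T).
Rt = 100 * (1 + 0.00385 * 14.4)
Rt = 100 * (1 + 0.05544)
Rt = 100 * 1.05544
Rt = 105.544 ohm

105.544 ohm


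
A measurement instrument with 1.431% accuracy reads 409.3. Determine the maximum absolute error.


Absolute error = (accuracy% / 100) * reading.
Error = (1.431 / 100) * 409.3
Error = 0.01431 * 409.3
Error = 5.8571

5.8571


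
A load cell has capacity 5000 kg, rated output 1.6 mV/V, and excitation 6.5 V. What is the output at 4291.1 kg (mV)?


Vout = rated_output * Vex * (load / capacity).
Vout = 1.6 * 6.5 * (4291.1 / 5000)
Vout = 1.6 * 6.5 * 0.85822
Vout = 8.925 mV

8.925 mV


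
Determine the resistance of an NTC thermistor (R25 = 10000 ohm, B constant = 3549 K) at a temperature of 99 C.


NTC thermistor equation: Rt = R25 * exp(B * (1/T - 1/T25)).
T in Kelvin: 372.15 K, T25 = 298.15 K
1/T - 1/T25 = 1/372.15 - 1/298.15 = -0.00066693
B * (1/T - 1/T25) = 3549 * -0.00066693 = -2.3669
Rt = 10000 * exp(-2.3669) = 937.7 ohm

937.7 ohm


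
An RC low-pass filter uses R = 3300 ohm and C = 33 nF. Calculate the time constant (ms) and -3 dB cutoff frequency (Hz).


Time constant: tau = R * C.
tau = 3300 * 3.30e-08 = 0.0001089 s
tau = 0.1089 ms
Cutoff frequency: fc = 1 / (2*pi*R*C).
fc = 1 / (2*pi*0.0001089) = 1461.48 Hz

tau = 0.1089 ms, fc = 1461.48 Hz


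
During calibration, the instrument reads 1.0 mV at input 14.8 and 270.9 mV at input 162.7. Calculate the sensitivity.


Sensitivity = (y2 - y1) / (x2 - x1).
S = (270.9 - 1.0) / (162.7 - 14.8)
S = 269.9 / 147.9
S = 1.8249 mV/unit

1.8249 mV/unit


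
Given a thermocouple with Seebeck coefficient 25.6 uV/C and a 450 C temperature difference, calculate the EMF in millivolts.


The thermocouple output V = sensitivity * dT.
V = 25.6 uV/C * 450 C
V = 11520.0 uV
V = 11.52 mV

11.52 mV


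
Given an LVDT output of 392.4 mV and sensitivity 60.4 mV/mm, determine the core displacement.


Displacement = Vout / sensitivity.
d = 392.4 / 60.4
d = 6.497 mm

6.497 mm


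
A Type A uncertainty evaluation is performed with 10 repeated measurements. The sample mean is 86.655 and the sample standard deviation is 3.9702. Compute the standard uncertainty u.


The standard uncertainty for Type A evaluation is u = s / sqrt(n).
u = 3.9702 / sqrt(10)
u = 3.9702 / 3.1623
u = 1.2555

1.2555


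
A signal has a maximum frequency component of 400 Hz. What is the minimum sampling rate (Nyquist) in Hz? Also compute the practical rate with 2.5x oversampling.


By Nyquist theorem, fs_min = 2 * fmax.
fs_min = 2 * 400 = 800 Hz
Practical rate = 2.5 * fs_min = 2.5 * 800 = 2000 Hz

fs_min = 800 Hz, fs_practical = 2000 Hz


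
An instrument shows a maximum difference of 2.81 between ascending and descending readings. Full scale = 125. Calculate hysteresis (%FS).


Hysteresis = (max difference / full scale) * 100%.
H = (2.81 / 125) * 100
H = 2.248 %FS

2.248 %FS


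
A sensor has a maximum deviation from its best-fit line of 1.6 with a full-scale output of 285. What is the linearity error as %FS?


Linearity error = (max deviation / full scale) * 100%.
Linearity = (1.6 / 285) * 100
Linearity = 0.561 %FS

0.561 %FS


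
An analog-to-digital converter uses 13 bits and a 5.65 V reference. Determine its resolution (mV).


The resolution (LSB) of an ADC is Vref / 2^n.
LSB = 5.65 / 2^13
LSB = 5.65 / 8192
LSB = 0.0006897 V = 0.68969727 mV

0.68969727 mV


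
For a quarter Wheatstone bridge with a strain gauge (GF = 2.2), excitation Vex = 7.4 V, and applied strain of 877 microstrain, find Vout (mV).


Quarter bridge output: Vout = (GF * epsilon * Vex) / 4.
Vout = (2.2 * 877e-6 * 7.4) / 4
Vout = 0.01427756 / 4 V
Vout = 0.00356939 V = 3.5694 mV

3.5694 mV


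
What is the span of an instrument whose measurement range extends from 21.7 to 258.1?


Span = upper range - lower range.
Span = 258.1 - (21.7)
Span = 236.4

236.4


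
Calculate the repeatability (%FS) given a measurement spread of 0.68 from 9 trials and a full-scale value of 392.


Repeatability = (spread / full scale) * 100%.
R = (0.68 / 392) * 100
R = 0.173 %FS

0.173 %FS


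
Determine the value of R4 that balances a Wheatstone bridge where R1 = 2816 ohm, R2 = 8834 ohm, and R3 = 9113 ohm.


At balance: R1*R4 = R2*R3, so R4 = R2*R3/R1.
R4 = 8834 * 9113 / 2816
R4 = 80504242 / 2816
R4 = 28588.15 ohm

28588.15 ohm


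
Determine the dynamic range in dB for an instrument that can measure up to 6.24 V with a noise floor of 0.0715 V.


Dynamic range = 20 * log10(Vmax / Vnoise).
DR = 20 * log10(6.24 / 0.0715)
DR = 20 * log10(87.27)
DR = 38.82 dB

38.82 dB


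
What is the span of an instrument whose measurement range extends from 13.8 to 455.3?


Span = upper range - lower range.
Span = 455.3 - (13.8)
Span = 441.5

441.5


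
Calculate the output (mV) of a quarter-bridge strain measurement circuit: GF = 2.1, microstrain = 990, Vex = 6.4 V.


Quarter bridge output: Vout = (GF * epsilon * Vex) / 4.
Vout = (2.1 * 990e-6 * 6.4) / 4
Vout = 0.0133056 / 4 V
Vout = 0.0033264 V = 3.3264 mV

3.3264 mV


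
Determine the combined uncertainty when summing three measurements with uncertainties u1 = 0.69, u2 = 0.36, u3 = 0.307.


For a sum of independent quantities, uc = sqrt(u1^2 + u2^2 + u3^2).
uc = sqrt(0.69^2 + 0.36^2 + 0.307^2)
uc = sqrt(0.4761 + 0.1296 + 0.094249)
uc = 0.8366

0.8366


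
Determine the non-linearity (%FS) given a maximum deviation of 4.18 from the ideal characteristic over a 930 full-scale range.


Linearity error = (max deviation / full scale) * 100%.
Linearity = (4.18 / 930) * 100
Linearity = 0.449 %FS

0.449 %FS


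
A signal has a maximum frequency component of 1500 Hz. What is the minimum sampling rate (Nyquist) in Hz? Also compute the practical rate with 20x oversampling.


By Nyquist theorem, fs_min = 2 * fmax.
fs_min = 2 * 1500 = 3000 Hz
Practical rate = 20 * fs_min = 20 * 3000 = 60000 Hz

fs_min = 3000 Hz, fs_practical = 60000 Hz


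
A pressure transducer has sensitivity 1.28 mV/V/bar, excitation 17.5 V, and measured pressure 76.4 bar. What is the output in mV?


Output = sensitivity * Vex * P.
Vout = 1.28 * 17.5 * 76.4
Vout = 22.4 * 76.4
Vout = 1711.36 mV

1711.36 mV


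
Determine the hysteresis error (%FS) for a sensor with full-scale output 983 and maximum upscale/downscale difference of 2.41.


Hysteresis = (max difference / full scale) * 100%.
H = (2.41 / 983) * 100
H = 0.245 %FS

0.245 %FS


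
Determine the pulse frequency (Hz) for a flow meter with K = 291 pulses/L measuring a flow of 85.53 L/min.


Frequency = K * Q / 60 (converting L/min to L/s).
f = 291 * 85.53 / 60
f = 24889.23 / 60
f = 414.82 Hz

414.82 Hz


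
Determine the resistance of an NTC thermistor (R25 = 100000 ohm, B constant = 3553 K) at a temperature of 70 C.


NTC thermistor equation: Rt = R25 * exp(B * (1/T - 1/T25)).
T in Kelvin: 343.15 K, T25 = 298.15 K
1/T - 1/T25 = 1/343.15 - 1/298.15 = -0.00043984
B * (1/T - 1/T25) = 3553 * -0.00043984 = -1.5627
Rt = 100000 * exp(-1.5627) = 20955.9 ohm

20955.9 ohm


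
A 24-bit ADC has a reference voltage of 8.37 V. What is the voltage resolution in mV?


The resolution (LSB) of an ADC is Vref / 2^n.
LSB = 8.37 / 2^24
LSB = 8.37 / 16777216
LSB = 5e-07 V = 0.00049889 mV

0.00049889 mV


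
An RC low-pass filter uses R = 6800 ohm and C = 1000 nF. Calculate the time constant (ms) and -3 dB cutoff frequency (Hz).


Time constant: tau = R * C.
tau = 6800 * 1.00e-06 = 0.0068 s
tau = 6.8 ms
Cutoff frequency: fc = 1 / (2*pi*R*C).
fc = 1 / (2*pi*0.0068) = 23.41 Hz

tau = 6.8 ms, fc = 23.41 Hz


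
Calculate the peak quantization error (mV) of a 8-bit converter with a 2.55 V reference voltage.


The maximum quantization error is +/- LSB/2.
LSB = Vref / 2^n = 2.55 / 256 = 0.00996094 V
Max error = LSB / 2 = 0.00996094 / 2 = 0.00498047 V
Max error = 4.9805 mV

4.9805 mV


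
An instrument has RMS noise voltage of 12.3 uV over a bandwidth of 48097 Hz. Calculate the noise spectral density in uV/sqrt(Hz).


Noise spectral density = Vrms / sqrt(BW).
NSD = 12.3 / sqrt(48097)
NSD = 12.3 / 219.3103
NSD = 0.0561 uV/sqrt(Hz)

0.0561 uV/sqrt(Hz)


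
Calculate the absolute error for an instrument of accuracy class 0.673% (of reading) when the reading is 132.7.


Absolute error = (accuracy% / 100) * reading.
Error = (0.673 / 100) * 132.7
Error = 0.00673 * 132.7
Error = 0.8931

0.8931


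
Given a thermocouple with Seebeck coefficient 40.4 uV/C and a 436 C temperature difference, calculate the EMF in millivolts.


The thermocouple output V = sensitivity * dT.
V = 40.4 uV/C * 436 C
V = 17614.4 uV
V = 17.614 mV

17.614 mV


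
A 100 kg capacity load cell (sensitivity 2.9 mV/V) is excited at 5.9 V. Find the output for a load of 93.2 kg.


Vout = rated_output * Vex * (load / capacity).
Vout = 2.9 * 5.9 * (93.2 / 100)
Vout = 2.9 * 5.9 * 0.932
Vout = 15.947 mV

15.947 mV


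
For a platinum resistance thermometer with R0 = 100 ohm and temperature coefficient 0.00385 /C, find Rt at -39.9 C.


The RTD equation: Rt = R0 * (1 + alpha * T).
Rt = 100 * (1 + 0.00385 * -39.9)
Rt = 100 * (1 + -0.153615)
Rt = 100 * 0.846385
Rt = 84.638 ohm

84.638 ohm


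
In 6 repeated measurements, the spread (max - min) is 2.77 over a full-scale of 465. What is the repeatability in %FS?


Repeatability = (spread / full scale) * 100%.
R = (2.77 / 465) * 100
R = 0.596 %FS

0.596 %FS


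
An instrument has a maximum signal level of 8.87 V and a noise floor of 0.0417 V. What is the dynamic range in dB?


Dynamic range = 20 * log10(Vmax / Vnoise).
DR = 20 * log10(8.87 / 0.0417)
DR = 20 * log10(212.71)
DR = 46.56 dB

46.56 dB


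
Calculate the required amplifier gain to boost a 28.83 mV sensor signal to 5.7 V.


Gain = Vout / Vin (converting to same units).
G = 5.7 V / 28.83 mV
G = 5700.0 mV / 28.83 mV
G = 197.71

197.71


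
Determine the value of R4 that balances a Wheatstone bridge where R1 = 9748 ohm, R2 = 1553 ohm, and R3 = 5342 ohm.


At balance: R1*R4 = R2*R3, so R4 = R2*R3/R1.
R4 = 1553 * 5342 / 9748
R4 = 8296126 / 9748
R4 = 851.06 ohm

851.06 ohm


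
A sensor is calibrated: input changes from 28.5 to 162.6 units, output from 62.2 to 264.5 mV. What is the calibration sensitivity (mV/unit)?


Sensitivity = (y2 - y1) / (x2 - x1).
S = (264.5 - 62.2) / (162.6 - 28.5)
S = 202.3 / 134.1
S = 1.5086 mV/unit

1.5086 mV/unit


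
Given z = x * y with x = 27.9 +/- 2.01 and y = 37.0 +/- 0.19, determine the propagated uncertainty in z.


For a product z = x*y, the relative uncertainty is:
uz/z = sqrt((ux/x)^2 + (uy/y)^2)
Relative uncertainties: ux/x = 2.01/27.9 = 0.072043
uy/y = 0.19/37.0 = 0.005135
z = 27.9 * 37.0 = 1032.3
uz = 1032.3 * sqrt(0.072043^2 + 0.005135^2) = 74.559

74.559


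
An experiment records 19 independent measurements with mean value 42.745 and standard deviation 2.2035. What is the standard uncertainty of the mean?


The standard uncertainty for Type A evaluation is u = s / sqrt(n).
u = 2.2035 / sqrt(19)
u = 2.2035 / 4.3589
u = 0.5055

0.5055


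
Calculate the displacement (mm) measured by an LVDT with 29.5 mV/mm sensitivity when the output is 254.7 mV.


Displacement = Vout / sensitivity.
d = 254.7 / 29.5
d = 8.634 mm

8.634 mm


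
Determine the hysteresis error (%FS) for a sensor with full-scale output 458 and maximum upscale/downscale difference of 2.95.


Hysteresis = (max difference / full scale) * 100%.
H = (2.95 / 458) * 100
H = 0.644 %FS

0.644 %FS


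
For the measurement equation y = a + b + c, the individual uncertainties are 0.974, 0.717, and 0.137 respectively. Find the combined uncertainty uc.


For a sum of independent quantities, uc = sqrt(u1^2 + u2^2 + u3^2).
uc = sqrt(0.974^2 + 0.717^2 + 0.137^2)
uc = sqrt(0.948676 + 0.514089 + 0.018769)
uc = 1.2172

1.2172


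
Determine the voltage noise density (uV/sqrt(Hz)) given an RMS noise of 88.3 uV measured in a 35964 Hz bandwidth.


Noise spectral density = Vrms / sqrt(BW).
NSD = 88.3 / sqrt(35964)
NSD = 88.3 / 189.6418
NSD = 0.4656 uV/sqrt(Hz)

0.4656 uV/sqrt(Hz)


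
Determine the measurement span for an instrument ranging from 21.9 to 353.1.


Span = upper range - lower range.
Span = 353.1 - (21.9)
Span = 331.2

331.2


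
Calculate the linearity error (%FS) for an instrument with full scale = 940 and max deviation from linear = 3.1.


Linearity error = (max deviation / full scale) * 100%.
Linearity = (3.1 / 940) * 100
Linearity = 0.33 %FS

0.33 %FS


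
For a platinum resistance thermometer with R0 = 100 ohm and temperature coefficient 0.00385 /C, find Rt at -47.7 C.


The RTD equation: Rt = R0 * (1 + alpha * T).
Rt = 100 * (1 + 0.00385 * -47.7)
Rt = 100 * (1 + -0.183645)
Rt = 100 * 0.816355
Rt = 81.635 ohm

81.635 ohm


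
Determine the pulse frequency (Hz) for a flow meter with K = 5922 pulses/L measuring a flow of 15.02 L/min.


Frequency = K * Q / 60 (converting L/min to L/s).
f = 5922 * 15.02 / 60
f = 88948.44 / 60
f = 1482.47 Hz

1482.47 Hz


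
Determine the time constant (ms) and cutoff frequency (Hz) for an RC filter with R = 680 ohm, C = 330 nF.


Time constant: tau = R * C.
tau = 680 * 3.30e-07 = 0.0002244 s
tau = 0.2244 ms
Cutoff frequency: fc = 1 / (2*pi*R*C).
fc = 1 / (2*pi*0.0002244) = 709.25 Hz

tau = 0.2244 ms, fc = 709.25 Hz


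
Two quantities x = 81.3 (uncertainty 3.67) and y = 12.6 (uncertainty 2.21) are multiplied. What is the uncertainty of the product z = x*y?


For a product z = x*y, the relative uncertainty is:
uz/z = sqrt((ux/x)^2 + (uy/y)^2)
Relative uncertainties: ux/x = 3.67/81.3 = 0.045141
uy/y = 2.21/12.6 = 0.175397
z = 81.3 * 12.6 = 1024.4
uz = 1024.4 * sqrt(0.045141^2 + 0.175397^2) = 185.528

185.528


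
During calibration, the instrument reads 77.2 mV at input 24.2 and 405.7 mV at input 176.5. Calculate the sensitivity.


Sensitivity = (y2 - y1) / (x2 - x1).
S = (405.7 - 77.2) / (176.5 - 24.2)
S = 328.5 / 152.3
S = 2.1569 mV/unit

2.1569 mV/unit


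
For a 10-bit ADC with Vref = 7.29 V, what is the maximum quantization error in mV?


The maximum quantization error is +/- LSB/2.
LSB = Vref / 2^n = 7.29 / 1024 = 0.00711914 V
Max error = LSB / 2 = 0.00711914 / 2 = 0.00355957 V
Max error = 3.5596 mV

3.5596 mV


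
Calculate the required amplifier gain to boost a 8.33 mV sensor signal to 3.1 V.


Gain = Vout / Vin (converting to same units).
G = 3.1 V / 8.33 mV
G = 3100.0 mV / 8.33 mV
G = 372.15

372.15


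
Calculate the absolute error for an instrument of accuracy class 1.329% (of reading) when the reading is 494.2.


Absolute error = (accuracy% / 100) * reading.
Error = (1.329 / 100) * 494.2
Error = 0.01329 * 494.2
Error = 6.5679

6.5679


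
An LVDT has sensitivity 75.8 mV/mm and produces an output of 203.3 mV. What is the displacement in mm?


Displacement = Vout / sensitivity.
d = 203.3 / 75.8
d = 2.682 mm

2.682 mm


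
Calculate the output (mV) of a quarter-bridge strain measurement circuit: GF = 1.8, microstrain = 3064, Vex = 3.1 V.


Quarter bridge output: Vout = (GF * epsilon * Vex) / 4.
Vout = (1.8 * 3064e-6 * 3.1) / 4
Vout = 0.01709712 / 4 V
Vout = 0.00427428 V = 4.2743 mV

4.2743 mV


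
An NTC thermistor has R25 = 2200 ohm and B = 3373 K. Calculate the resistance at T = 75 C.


NTC thermistor equation: Rt = R25 * exp(B * (1/T - 1/T25)).
T in Kelvin: 348.15 K, T25 = 298.15 K
1/T - 1/T25 = 1/348.15 - 1/298.15 = -0.00048169
B * (1/T - 1/T25) = 3373 * -0.00048169 = -1.6247
Rt = 2200 * exp(-1.6247) = 433.3 ohm

433.3 ohm


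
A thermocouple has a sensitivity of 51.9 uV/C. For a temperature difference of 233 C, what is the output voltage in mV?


The thermocouple output V = sensitivity * dT.
V = 51.9 uV/C * 233 C
V = 12092.7 uV
V = 12.093 mV

12.093 mV


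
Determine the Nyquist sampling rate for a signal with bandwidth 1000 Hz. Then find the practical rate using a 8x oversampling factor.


By Nyquist theorem, fs_min = 2 * fmax.
fs_min = 2 * 1000 = 2000 Hz
Practical rate = 8 * fs_min = 8 * 2000 = 16000 Hz

fs_min = 2000 Hz, fs_practical = 16000 Hz


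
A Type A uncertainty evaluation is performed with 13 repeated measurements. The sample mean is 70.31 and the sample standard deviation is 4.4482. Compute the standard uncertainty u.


The standard uncertainty for Type A evaluation is u = s / sqrt(n).
u = 4.4482 / sqrt(13)
u = 4.4482 / 3.6056
u = 1.2337

1.2337


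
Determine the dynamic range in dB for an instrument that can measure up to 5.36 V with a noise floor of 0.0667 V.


Dynamic range = 20 * log10(Vmax / Vnoise).
DR = 20 * log10(5.36 / 0.0667)
DR = 20 * log10(80.36)
DR = 38.1 dB

38.1 dB


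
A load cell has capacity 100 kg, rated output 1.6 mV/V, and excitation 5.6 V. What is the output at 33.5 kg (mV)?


Vout = rated_output * Vex * (load / capacity).
Vout = 1.6 * 5.6 * (33.5 / 100)
Vout = 1.6 * 5.6 * 0.335
Vout = 3.002 mV

3.002 mV


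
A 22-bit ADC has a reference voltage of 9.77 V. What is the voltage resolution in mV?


The resolution (LSB) of an ADC is Vref / 2^n.
LSB = 9.77 / 2^22
LSB = 9.77 / 4194304
LSB = 2.33e-06 V = 0.00232935 mV

0.00232935 mV


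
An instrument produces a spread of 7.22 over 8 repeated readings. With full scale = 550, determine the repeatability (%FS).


Repeatability = (spread / full scale) * 100%.
R = (7.22 / 550) * 100
R = 1.313 %FS

1.313 %FS


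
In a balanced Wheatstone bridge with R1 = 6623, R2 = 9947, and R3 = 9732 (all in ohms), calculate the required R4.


At balance: R1*R4 = R2*R3, so R4 = R2*R3/R1.
R4 = 9947 * 9732 / 6623
R4 = 96804204 / 6623
R4 = 14616.37 ohm

14616.37 ohm


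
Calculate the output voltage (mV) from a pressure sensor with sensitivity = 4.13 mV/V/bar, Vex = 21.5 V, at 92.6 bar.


Output = sensitivity * Vex * P.
Vout = 4.13 * 21.5 * 92.6
Vout = 88.795 * 92.6
Vout = 8222.42 mV

8222.42 mV


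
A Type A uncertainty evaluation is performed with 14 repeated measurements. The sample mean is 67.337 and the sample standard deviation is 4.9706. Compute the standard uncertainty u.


The standard uncertainty for Type A evaluation is u = s / sqrt(n).
u = 4.9706 / sqrt(14)
u = 4.9706 / 3.7417
u = 1.3284

1.3284


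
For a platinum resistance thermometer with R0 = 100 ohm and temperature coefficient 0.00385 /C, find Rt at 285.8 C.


The RTD equation: Rt = R0 * (1 + alpha * T).
Rt = 100 * (1 + 0.00385 * 285.8)
Rt = 100 * (1 + 1.10033)
Rt = 100 * 2.10033
Rt = 210.033 ohm

210.033 ohm


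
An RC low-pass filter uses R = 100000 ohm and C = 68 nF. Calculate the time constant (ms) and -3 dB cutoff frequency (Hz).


Time constant: tau = R * C.
tau = 100000 * 6.80e-08 = 0.0068 s
tau = 6.8 ms
Cutoff frequency: fc = 1 / (2*pi*R*C).
fc = 1 / (2*pi*0.0068) = 23.41 Hz

tau = 6.8 ms, fc = 23.41 Hz


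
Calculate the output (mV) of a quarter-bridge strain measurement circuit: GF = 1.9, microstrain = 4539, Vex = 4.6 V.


Quarter bridge output: Vout = (GF * epsilon * Vex) / 4.
Vout = (1.9 * 4539e-6 * 4.6) / 4
Vout = 0.03967086 / 4 V
Vout = 0.00991771 V = 9.9177 mV

9.9177 mV


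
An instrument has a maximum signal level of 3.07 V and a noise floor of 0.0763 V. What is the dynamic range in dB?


Dynamic range = 20 * log10(Vmax / Vnoise).
DR = 20 * log10(3.07 / 0.0763)
DR = 20 * log10(40.24)
DR = 32.09 dB

32.09 dB


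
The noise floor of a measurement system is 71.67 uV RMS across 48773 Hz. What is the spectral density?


Noise spectral density = Vrms / sqrt(BW).
NSD = 71.67 / sqrt(48773)
NSD = 71.67 / 220.8461
NSD = 0.3245 uV/sqrt(Hz)

0.3245 uV/sqrt(Hz)


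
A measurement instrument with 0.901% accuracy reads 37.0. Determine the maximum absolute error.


Absolute error = (accuracy% / 100) * reading.
Error = (0.901 / 100) * 37.0
Error = 0.00901 * 37.0
Error = 0.3334

0.3334


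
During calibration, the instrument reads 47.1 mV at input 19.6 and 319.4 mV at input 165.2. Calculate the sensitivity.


Sensitivity = (y2 - y1) / (x2 - x1).
S = (319.4 - 47.1) / (165.2 - 19.6)
S = 272.3 / 145.6
S = 1.8702 mV/unit

1.8702 mV/unit
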